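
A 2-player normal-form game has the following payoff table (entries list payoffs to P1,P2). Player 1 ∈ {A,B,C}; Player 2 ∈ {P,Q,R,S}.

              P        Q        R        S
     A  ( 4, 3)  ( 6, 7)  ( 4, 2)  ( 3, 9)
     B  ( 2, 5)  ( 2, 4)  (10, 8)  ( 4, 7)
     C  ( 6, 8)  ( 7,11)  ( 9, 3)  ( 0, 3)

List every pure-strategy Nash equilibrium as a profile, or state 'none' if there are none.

PSNE = {(B,R), (C,Q)}

(A,P): not NE [P1→C gives 6>4; P2→S gives 9>3]
(A,Q): not NE [P1→C gives 7>6; P2→S gives 9>7]
(A,R): not NE [P1→B gives 10>4; P2→S gives 9>2]
(A,S): not NE [P1→B gives 4>3]
(B,P): not NE [P1→C gives 6>2; P2→R gives 8>5]
(B,Q): not NE [P1→C gives 7>2; P2→R gives 8>4]
(B,R): NE
(B,S): not NE [P2→R gives 8>7]
(C,P): not NE [P2→Q gives 11>8]
(C,Q): NE
(C,R): not NE [P1→B gives 10>9; P2→Q gives 11>3]
(C,S): not NE [P1→B gives 4>0; P2→Q gives 11>3]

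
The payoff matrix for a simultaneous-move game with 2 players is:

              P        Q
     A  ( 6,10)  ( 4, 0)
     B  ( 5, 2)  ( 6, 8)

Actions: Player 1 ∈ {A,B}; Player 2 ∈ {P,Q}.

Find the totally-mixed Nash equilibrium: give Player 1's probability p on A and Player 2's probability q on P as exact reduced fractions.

P1 indiff ⇒ q·6+(1-q)·4 = q·5+(1-q)·6 ⇒ q(1) = (1-q)(2) ⇒ q = 2/3
P2 indiff ⇒ p·10+(1-p)·2 = p·0+(1-p)·8 ⇒ p(10) = (1-p)(6) ⇒ p = 3/8

P1 mixes 3/8 on A; P2 mixes 2/3 on P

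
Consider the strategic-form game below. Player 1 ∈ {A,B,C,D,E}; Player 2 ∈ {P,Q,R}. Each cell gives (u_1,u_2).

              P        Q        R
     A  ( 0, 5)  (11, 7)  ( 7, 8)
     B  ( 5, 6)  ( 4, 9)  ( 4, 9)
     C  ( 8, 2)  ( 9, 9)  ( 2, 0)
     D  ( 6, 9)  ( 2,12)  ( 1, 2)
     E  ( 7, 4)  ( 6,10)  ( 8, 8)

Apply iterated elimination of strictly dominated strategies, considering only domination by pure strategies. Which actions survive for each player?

Survivors P1:{A,E} P2:{Q,R}

P1 drop B (E beats it: P:7>5 Q:6>4 R:8>4)
P1 drop D (C beats it: P:8>6 Q:9>2 R:2>1)
P2 drop P (Q beats it: A:7>5 C:9>2 E:10>4)
P1 drop C (A beats it: Q:11>9 R:7>2)
P1→{A,E} P2→{Q,R}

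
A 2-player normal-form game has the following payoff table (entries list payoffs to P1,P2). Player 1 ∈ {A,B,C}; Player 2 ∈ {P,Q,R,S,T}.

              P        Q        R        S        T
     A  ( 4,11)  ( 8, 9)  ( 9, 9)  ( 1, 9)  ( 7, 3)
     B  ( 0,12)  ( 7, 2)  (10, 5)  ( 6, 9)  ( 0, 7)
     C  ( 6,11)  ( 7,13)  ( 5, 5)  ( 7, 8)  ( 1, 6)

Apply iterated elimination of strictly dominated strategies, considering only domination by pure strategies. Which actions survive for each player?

Survivors P1:{A,C} P2:{P,Q}

P2 drop R (P beats it: A:11>9 B:12>5 C:11>5)
P2 drop S (P beats it: A:11>9 B:12>9 C:11>8)
P1 drop B (A beats it: P:4>0 Q:8>7 T:7>0)
P2 drop T (P beats it: A:11>3 C:11>6)
P1→{A,C} P2→{P,Q}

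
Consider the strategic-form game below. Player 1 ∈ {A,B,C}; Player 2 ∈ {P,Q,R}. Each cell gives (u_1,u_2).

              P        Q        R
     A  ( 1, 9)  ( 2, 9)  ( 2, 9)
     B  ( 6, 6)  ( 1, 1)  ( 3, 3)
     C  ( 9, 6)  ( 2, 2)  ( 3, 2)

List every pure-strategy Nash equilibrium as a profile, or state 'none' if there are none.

(A,P): not NE [P1→C gives 9>1]
(A,Q): NE
(A,R): not NE [P1→C gives 3>2]
(B,P): not NE [P1→C gives 9>6]
(B,Q): not NE [P1→C gives 2>1; P2→P gives 6>1]
(B,R): not NE [P2→P gives 6>3]
(C,P): NE
(C,Q): not NE [P2→P gives 6>2]
(C,R): not NE [P2→P gives 6>2]

PSNE = {(A,Q), (C,P)}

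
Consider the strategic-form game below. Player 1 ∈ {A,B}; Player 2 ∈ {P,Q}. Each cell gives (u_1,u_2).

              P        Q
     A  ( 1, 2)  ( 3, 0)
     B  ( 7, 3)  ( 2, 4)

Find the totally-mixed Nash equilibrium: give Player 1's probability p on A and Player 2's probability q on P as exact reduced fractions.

P1 mixes 1/3 on A; P2 mixes 1/7 on P

P1 indiff ⇒ q·1+(1-q)·3 = q·7+(1-q)·2 ⇒ q(-6) = (1-q)(-1) ⇒ q = 1/7
P2 indiff ⇒ p·2+(1-p)·3 = p·0+(1-p)·4 ⇒ p(2) = (1-p)(1) ⇒ p = 1/3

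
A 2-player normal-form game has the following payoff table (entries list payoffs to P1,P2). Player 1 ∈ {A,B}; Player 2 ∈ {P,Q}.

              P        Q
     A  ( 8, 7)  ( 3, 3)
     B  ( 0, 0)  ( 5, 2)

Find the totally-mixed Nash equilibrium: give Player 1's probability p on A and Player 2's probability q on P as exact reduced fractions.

p=1/3, q=1/5

P1 indiff ⇒ q·8+(1-q)·3 = q·0+(1-q)·5 ⇒ q(8) = (1-q)(2) ⇒ q = 1/5
P2 indiff ⇒ p·7+(1-p)·0 = p·3+(1-p)·2 ⇒ p(4) = (1-p)(2) ⇒ p = 1/3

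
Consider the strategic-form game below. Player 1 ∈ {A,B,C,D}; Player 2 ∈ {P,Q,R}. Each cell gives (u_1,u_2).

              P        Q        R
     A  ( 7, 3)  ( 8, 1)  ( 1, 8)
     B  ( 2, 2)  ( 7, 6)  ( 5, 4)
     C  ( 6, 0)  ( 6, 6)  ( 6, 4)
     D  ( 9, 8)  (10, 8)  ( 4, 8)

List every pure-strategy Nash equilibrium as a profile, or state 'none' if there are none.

(A,P): not NE [P1→D gives 9>7; P2→R gives 8>3]
(A,Q): not NE [P1→D gives 10>8; P2→R gives 8>1]
(A,R): not NE [P1→C gives 6>1]
(B,P): not NE [P1→D gives 9>2; P2→Q gives 6>2]
(B,Q): not NE [P1→D gives 10>7]
(B,R): not NE [P1→C gives 6>5; P2→Q gives 6>4]
(C,P): not NE [P1→D gives 9>6; P2→Q gives 6>0]
(C,Q): not NE [P1→D gives 10>6]
(C,R): not NE [P2→Q gives 6>4]
(D,P): NE
(D,Q): NE
(D,R): not NE [P1→C gives 6>4]

PSNE = {(D,P), (D,Q)}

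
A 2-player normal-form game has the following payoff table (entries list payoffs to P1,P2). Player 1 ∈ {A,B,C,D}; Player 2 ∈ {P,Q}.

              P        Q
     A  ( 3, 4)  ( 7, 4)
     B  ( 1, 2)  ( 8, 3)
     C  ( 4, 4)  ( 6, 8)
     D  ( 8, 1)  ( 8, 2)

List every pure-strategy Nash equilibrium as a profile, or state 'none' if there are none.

PSNE = {(B,Q), (D,Q)}

(A,P): not NE [P1→D gives 8>3]
(A,Q): not NE [P1→D gives 8>7]
(B,P): not NE [P1→D gives 8>1; P2→Q gives 3>2]
(B,Q): NE
(C,P): not NE [P1→D gives 8>4; P2→Q gives 8>4]
(C,Q): not NE [P1→D gives 8>6]
(D,P): not NE [P2→Q gives 2>1]
(D,Q): NE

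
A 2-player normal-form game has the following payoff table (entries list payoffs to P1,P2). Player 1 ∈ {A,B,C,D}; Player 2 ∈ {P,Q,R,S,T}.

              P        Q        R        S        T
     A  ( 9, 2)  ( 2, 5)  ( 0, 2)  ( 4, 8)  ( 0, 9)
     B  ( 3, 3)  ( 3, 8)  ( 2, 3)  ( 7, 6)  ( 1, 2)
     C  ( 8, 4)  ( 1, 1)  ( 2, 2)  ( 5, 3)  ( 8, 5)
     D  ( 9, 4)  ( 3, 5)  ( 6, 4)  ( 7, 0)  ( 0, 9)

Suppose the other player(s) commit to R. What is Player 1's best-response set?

u_1(A vs R) = 0
u_1(B vs R) = 2
u_1(C vs R) = 2
u_1(D vs R) = 6
max payoff 6 at {D}

argmax u_1 = {D}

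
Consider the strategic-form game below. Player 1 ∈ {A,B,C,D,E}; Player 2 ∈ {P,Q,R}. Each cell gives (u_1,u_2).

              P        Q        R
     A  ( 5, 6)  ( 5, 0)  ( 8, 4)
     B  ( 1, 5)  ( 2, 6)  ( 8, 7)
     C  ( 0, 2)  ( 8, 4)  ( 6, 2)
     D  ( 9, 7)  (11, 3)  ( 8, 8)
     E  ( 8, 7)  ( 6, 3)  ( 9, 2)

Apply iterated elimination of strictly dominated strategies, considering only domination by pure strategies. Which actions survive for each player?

P1 drop A (E beats it: P:8>5 Q:6>5 R:9>8)
P1 drop B (E beats it: P:8>1 Q:6>2 R:9>8)
P1 drop C (D beats it: P:9>0 Q:11>8 R:8>6)
P2 drop Q (P beats it: D:7>3 E:7>3)
P1→{D,E} P2→{P,R}

IESDS → P1:{D,E} P2:{P,R}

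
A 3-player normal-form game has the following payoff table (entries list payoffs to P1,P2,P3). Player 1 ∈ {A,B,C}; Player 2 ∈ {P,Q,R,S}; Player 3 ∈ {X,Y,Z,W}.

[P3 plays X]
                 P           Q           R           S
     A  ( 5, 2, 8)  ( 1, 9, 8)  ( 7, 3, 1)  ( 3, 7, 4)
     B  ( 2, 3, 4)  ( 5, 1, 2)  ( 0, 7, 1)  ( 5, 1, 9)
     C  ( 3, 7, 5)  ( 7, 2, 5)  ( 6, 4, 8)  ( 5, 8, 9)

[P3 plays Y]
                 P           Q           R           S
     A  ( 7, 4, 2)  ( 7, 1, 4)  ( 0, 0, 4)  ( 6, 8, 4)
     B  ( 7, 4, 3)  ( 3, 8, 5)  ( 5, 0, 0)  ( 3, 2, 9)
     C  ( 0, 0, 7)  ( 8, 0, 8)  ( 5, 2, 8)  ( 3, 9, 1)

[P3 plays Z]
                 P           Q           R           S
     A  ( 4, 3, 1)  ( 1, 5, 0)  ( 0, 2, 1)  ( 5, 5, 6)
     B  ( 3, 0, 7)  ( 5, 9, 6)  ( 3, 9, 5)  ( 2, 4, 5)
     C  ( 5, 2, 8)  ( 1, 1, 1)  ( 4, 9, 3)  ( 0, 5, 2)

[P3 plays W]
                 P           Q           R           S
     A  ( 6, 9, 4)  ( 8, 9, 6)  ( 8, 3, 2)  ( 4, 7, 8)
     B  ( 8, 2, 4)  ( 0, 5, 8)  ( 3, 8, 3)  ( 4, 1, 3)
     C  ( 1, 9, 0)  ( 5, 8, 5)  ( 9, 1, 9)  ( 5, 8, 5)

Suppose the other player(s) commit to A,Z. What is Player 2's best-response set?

P2 best: {Q,S}

u_2(P vs A,Z) = 3
u_2(Q vs A,Z) = 5
u_2(R vs A,Z) = 2
u_2(S vs A,Z) = 5
max payoff 5 at {Q,S}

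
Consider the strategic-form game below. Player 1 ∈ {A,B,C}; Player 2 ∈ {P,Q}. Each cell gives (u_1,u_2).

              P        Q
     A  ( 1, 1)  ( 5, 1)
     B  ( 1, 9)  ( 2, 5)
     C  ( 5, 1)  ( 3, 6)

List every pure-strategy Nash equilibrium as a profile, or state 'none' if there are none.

(A,P): not NE [P1→C gives 5>1]
(A,Q): NE
(B,P): not NE [P1→C gives 5>1]
(B,Q): not NE [P1→A gives 5>2; P2→P gives 9>5]
(C,P): not NE [P2→Q gives 6>1]
(C,Q): not NE [P1→A gives 5>3]

NE set: (A,Q)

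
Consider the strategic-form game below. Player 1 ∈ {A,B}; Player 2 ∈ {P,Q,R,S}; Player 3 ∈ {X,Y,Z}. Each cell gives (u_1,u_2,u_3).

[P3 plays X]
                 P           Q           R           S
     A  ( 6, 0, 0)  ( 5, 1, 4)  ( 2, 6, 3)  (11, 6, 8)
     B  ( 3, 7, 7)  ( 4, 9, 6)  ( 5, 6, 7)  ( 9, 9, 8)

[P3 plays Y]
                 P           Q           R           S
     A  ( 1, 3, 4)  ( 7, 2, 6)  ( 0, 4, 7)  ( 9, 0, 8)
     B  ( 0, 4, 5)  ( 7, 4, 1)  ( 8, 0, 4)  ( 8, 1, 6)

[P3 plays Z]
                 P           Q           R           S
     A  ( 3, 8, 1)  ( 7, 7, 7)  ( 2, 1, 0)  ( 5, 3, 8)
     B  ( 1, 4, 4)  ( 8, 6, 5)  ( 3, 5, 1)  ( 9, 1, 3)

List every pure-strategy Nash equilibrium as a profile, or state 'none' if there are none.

NE set: (A,S,X)

(A,P,X): not NE [P2→S gives 6>0; P3→Y gives 4>0]
(A,P,Y): not NE [P2→R gives 4>3]
(A,P,Z): not NE [P3→Y gives 4>1]
(A,Q,X): not NE [P2→S gives 6>1; P3→Z gives 7>4]
(A,Q,Y): not NE [P2→R gives 4>2; P3→Z gives 7>6]
(A,Q,Z): not NE [P1→B gives 8>7; P2→P gives 8>7]
(A,R,X): not NE [P1→B gives 5>2; P3→Y gives 7>3]
(A,R,Y): not NE [P1→B gives 8>0]
(A,R,Z): not NE [P1→B gives 3>2; P2→P gives 8>1; P3→Y gives 7>0]
(A,S,X): NE
(A,S,Y): not NE [P2→R gives 4>0]
(A,S,Z): not NE [P1→B gives 9>5; P2→P gives 8>3]
(B,P,X): not NE [P1→A gives 6>3; P2→S gives 9>7]
(B,P,Y): not NE [P1→A gives 1>0; P3→X gives 7>5]
(B,P,Z): not NE [P1→A gives 3>1; P2→Q gives 6>4; P3→X gives 7>4]
(B,Q,X): not NE [P1→A gives 5>4]
(B,Q,Y): not NE [P3→X gives 6>1]
(B,Q,Z): not NE [P3→X gives 6>5]
(B,R,X): not NE [P2→S gives 9>6]
(B,R,Y): not NE [P2→Q gives 4>0; P3→X gives 7>4]
(B,R,Z): not NE [P2→Q gives 6>5; P3→X gives 7>1]
(B,S,X): not NE [P1→A gives 11>9]
(B,S,Y): not NE [P1→A gives 9>8; P2→Q gives 4>1; P3→X gives 8>6]
(B,S,Z): not NE [P2→Q gives 6>1; P3→X gives 8>3]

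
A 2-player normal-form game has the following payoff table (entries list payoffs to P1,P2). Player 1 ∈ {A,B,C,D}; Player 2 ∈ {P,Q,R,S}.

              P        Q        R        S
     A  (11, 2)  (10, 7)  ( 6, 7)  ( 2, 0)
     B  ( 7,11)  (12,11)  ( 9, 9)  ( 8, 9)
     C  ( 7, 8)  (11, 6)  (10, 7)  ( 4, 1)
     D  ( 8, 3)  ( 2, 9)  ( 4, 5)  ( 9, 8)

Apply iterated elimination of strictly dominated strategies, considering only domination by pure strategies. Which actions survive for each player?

P2 drop S (Q beats it: A:7>0 B:11>9 C:6>1 D:9>8)
P1 drop D (A beats it: P:11>8 Q:10>2 R:6>4)
P1→{A,B,C} P2→{P,Q,R}

IESDS → P1:{A,B,C} P2:{P,Q,R}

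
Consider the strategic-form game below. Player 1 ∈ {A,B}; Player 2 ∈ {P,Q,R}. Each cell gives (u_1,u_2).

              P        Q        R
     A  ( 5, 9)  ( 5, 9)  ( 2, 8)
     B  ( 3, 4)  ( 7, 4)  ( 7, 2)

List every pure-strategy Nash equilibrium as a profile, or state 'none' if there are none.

Nash profiles: (A,P), (B,Q)

(A,P): NE
(A,Q): not NE [P1→B gives 7>5]
(A,R): not NE [P1→B gives 7>2; P2→Q gives 9>8]
(B,P): not NE [P1→A gives 5>3]
(B,Q): NE
(B,R): not NE [P2→Q gives 4>2]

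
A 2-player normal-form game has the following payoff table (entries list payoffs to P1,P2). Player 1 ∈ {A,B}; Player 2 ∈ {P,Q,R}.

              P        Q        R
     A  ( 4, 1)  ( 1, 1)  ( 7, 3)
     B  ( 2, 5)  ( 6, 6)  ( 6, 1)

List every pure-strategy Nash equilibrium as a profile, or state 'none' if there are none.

NE set: (A,R), (B,Q)

(A,P): not NE [P2→R gives 3>1]
(A,Q): not NE [P1→B gives 6>1; P2→R gives 3>1]
(A,R): NE
(B,P): not NE [P1→A gives 4>2; P2→Q gives 6>5]
(B,Q): NE
(B,R): not NE [P1→A gives 7>6; P2→Q gives 6>1]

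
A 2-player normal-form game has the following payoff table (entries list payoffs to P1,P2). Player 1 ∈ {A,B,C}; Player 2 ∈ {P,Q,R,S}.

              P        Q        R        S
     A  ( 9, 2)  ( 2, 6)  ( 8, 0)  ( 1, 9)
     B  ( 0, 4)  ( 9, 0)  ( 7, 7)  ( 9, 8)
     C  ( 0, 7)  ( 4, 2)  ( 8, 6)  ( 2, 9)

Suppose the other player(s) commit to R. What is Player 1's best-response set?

P1 best: {A,C}

u_1(A vs R) = 8
u_1(B vs R) = 7
u_1(C vs R) = 8
max payoff 8 at {A,C}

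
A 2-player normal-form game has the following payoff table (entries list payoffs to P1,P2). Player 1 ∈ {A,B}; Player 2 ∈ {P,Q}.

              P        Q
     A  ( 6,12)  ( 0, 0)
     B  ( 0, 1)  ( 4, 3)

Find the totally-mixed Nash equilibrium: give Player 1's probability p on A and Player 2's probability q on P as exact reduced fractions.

(p,q) = (1/7, 2/5)

P1 indiff ⇒ q·6+(1-q)·0 = q·0+(1-q)·4 ⇒ q(6) = (1-q)(4) ⇒ q = 2/5
P2 indiff ⇒ p·12+(1-p)·1 = p·0+(1-p)·3 ⇒ p(12) = (1-p)(2) ⇒ p = 1/7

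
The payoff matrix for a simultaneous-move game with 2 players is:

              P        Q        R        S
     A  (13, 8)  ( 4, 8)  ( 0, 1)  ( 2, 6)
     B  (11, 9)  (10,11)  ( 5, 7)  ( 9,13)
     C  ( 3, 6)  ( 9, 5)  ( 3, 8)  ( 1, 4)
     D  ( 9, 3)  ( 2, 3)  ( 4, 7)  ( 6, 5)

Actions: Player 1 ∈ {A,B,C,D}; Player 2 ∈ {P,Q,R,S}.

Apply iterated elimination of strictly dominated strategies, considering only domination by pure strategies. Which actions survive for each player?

P1 drop C (B beats it: P:11>3 Q:10>9 R:5>3 S:9>1)
P1 drop D (B beats it: P:11>9 Q:10>2 R:5>4 S:9>6)
P2 drop R (P beats it: A:8>1 B:9>7)
P1→{A,B} P2→{P,Q,S}

Remaining: P1:{A,B} P2:{P,Q,S}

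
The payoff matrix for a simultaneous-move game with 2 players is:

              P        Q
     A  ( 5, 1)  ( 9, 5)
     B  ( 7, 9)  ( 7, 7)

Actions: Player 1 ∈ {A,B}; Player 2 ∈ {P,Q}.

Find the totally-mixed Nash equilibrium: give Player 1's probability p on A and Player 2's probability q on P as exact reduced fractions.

(p,q) = (1/3, 1/2)

P1 indiff ⇒ q·5+(1-q)·9 = q·7+(1-q)·7 ⇒ q(-2) = (1-q)(-2) ⇒ q = 1/2
P2 indiff ⇒ p·1+(1-p)·9 = p·5+(1-p)·7 ⇒ p(-4) = (1-p)(-2) ⇒ p = 1/3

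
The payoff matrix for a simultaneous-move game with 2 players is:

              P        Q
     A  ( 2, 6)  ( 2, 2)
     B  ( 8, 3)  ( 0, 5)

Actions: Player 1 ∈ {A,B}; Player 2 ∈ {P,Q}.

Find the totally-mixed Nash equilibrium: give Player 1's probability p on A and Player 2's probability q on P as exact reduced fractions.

P1 mixes 1/3 on A; P2 mixes 1/4 on P

P1 indiff ⇒ q·2+(1-q)·2 = q·8+(1-q)·0 ⇒ q(-6) = (1-q)(-2) ⇒ q = 1/4
P2 indiff ⇒ p·6+(1-p)·3 = p·2+(1-p)·5 ⇒ p(4) = (1-p)(2) ⇒ p = 1/3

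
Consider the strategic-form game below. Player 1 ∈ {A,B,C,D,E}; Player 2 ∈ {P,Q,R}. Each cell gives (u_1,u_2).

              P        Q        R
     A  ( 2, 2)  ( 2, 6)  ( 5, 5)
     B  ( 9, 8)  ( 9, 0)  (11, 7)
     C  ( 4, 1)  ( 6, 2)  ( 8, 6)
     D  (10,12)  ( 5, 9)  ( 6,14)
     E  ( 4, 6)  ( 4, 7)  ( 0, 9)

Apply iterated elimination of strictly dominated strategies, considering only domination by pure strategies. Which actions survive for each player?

P1 drop A (B beats it: P:9>2 Q:9>2 R:11>5)
P1 drop C (B beats it: P:9>4 Q:9>6 R:11>8)
P1 drop E (B beats it: P:9>4 Q:9>4 R:11>0)
P2 drop Q (P beats it: B:8>0 D:12>9)
P1→{B,D} P2→{P,R}

Remaining: P1:{B,D} P2:{P,R}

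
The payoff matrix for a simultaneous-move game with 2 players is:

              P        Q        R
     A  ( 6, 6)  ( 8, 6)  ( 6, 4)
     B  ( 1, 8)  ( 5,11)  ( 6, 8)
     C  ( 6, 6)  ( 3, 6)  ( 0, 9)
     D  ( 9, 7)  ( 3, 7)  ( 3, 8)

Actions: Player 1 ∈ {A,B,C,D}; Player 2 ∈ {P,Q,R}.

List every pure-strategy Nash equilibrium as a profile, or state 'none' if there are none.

PSNE = {(A,Q)}

(A,P): not NE [P1→D gives 9>6]
(A,Q): NE
(A,R): not NE [P2→Q gives 6>4]
(B,P): not NE [P1→D gives 9>1; P2→Q gives 11>8]
(B,Q): not NE [P1→A gives 8>5]
(B,R): not NE [P2→Q gives 11>8]
(C,P): not NE [P1→D gives 9>6; P2→R gives 9>6]
(C,Q): not NE [P1→A gives 8>3; P2→R gives 9>6]
(C,R): not NE [P1→B gives 6>0]
(D,P): not NE [P2→R gives 8>7]
(D,Q): not NE [P1→A gives 8>3; P2→R gives 8>7]
(D,R): not NE [P1→B gives 6>3]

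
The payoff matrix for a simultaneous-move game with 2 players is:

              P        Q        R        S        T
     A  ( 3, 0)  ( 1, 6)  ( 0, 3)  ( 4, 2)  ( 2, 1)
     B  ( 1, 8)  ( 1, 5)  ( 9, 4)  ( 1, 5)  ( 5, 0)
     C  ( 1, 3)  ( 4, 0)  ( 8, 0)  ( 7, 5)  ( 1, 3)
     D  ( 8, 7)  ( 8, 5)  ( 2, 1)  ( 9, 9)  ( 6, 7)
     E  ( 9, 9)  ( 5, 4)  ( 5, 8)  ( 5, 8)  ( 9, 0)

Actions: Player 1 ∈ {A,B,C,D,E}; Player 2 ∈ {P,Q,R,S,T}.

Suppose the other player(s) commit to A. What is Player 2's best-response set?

u_2(P vs A) = 0
u_2(Q vs A) = 6
u_2(R vs A) = 3
u_2(S vs A) = 2
u_2(T vs A) = 1
max payoff 6 at {Q}

BR_2 = {Q}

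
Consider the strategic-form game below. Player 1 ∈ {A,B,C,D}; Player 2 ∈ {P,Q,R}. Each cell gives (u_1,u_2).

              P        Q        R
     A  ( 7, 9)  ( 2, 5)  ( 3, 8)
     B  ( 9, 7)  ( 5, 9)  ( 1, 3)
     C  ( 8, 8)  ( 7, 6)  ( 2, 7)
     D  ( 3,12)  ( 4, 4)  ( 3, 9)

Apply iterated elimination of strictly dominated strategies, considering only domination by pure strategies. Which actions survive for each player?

Remaining: P1:{B,C} P2:{P,Q}

P2 drop R (P beats it: A:9>8 B:7>3 C:8>7 D:12>9)
P1 drop A (B beats it: P:9>7 Q:5>2)
P1 drop D (B beats it: P:9>3 Q:5>4)
P1→{B,C} P2→{P,Q}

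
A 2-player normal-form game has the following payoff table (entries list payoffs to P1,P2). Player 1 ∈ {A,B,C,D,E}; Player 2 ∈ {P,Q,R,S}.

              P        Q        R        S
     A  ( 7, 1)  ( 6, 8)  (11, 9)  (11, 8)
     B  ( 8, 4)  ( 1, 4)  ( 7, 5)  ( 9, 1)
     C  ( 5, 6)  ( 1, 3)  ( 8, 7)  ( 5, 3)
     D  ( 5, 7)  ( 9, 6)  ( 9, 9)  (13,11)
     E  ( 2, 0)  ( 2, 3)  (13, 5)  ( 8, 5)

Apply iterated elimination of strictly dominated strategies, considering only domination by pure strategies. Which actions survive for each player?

P1 drop C (A beats it: P:7>5 Q:6>1 R:11>8 S:11>5)
P2 drop P (R beats it: A:9>1 B:5>4 D:9>7 E:5>0)
P1 drop B (A beats it: Q:6>1 R:11>7 S:11>9)
P2 drop Q (R beats it: A:9>8 D:9>6 E:5>3)
P1→{A,D,E} P2→{R,S}

Survivors P1:{A,D,E} P2:{R,S}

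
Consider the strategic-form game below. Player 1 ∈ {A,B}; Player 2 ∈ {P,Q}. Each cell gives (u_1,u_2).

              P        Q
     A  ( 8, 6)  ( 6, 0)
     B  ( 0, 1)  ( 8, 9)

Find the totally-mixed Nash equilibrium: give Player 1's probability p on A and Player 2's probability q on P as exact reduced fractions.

P1 mixes 4/7 on A; P2 mixes 1/5 on P

P1 indiff ⇒ q·8+(1-q)·6 = q·0+(1-q)·8 ⇒ q(8) = (1-q)(2) ⇒ q = 1/5
P2 indiff ⇒ p·6+(1-p)·1 = p·0+(1-p)·9 ⇒ p(6) = (1-p)(8) ⇒ p = 4/7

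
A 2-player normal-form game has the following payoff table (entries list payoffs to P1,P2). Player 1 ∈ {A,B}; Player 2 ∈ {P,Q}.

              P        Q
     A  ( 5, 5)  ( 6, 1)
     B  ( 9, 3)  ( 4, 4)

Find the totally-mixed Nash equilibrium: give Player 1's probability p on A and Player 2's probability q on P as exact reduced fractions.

(p,q) = (1/5, 1/3)

P1 indiff ⇒ q·5+(1-q)·6 = q·9+(1-q)·4 ⇒ q(-4) = (1-q)(-2) ⇒ q = 1/3
P2 indiff ⇒ p·5+(1-p)·3 = p·1+(1-p)·4 ⇒ p(4) = (1-p)(1) ⇒ p = 1/5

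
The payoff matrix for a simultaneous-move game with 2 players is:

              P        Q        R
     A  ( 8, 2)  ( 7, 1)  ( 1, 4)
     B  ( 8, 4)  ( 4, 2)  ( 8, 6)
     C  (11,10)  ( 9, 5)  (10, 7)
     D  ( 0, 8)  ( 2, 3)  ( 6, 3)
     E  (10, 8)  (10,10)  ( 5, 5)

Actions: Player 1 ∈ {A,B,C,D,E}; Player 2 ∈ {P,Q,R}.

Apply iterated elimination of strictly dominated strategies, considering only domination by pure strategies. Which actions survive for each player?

IESDS → P1:{C,E} P2:{P,Q}

P1 drop A (C beats it: P:11>8 Q:9>7 R:10>1)
P1 drop B (C beats it: P:11>8 Q:9>4 R:10>8)
P1 drop D (C beats it: P:11>0 Q:9>2 R:10>6)
P2 drop R (P beats it: C:10>7 E:8>5)
P1→{C,E} P2→{P,Q}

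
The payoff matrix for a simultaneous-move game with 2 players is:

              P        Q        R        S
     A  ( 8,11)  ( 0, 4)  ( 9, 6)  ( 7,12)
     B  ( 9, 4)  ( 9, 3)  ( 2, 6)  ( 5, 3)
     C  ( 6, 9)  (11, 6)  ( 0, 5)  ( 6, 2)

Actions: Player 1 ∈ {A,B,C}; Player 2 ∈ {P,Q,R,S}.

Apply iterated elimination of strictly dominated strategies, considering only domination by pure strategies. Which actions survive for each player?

Remaining: P1:{A,B} P2:{P,R,S}

P2 drop Q (P beats it: A:11>4 B:4>3 C:9>6)
P1 drop C (A beats it: P:8>6 R:9>0 S:7>6)
P1→{A,B} P2→{P,R,S}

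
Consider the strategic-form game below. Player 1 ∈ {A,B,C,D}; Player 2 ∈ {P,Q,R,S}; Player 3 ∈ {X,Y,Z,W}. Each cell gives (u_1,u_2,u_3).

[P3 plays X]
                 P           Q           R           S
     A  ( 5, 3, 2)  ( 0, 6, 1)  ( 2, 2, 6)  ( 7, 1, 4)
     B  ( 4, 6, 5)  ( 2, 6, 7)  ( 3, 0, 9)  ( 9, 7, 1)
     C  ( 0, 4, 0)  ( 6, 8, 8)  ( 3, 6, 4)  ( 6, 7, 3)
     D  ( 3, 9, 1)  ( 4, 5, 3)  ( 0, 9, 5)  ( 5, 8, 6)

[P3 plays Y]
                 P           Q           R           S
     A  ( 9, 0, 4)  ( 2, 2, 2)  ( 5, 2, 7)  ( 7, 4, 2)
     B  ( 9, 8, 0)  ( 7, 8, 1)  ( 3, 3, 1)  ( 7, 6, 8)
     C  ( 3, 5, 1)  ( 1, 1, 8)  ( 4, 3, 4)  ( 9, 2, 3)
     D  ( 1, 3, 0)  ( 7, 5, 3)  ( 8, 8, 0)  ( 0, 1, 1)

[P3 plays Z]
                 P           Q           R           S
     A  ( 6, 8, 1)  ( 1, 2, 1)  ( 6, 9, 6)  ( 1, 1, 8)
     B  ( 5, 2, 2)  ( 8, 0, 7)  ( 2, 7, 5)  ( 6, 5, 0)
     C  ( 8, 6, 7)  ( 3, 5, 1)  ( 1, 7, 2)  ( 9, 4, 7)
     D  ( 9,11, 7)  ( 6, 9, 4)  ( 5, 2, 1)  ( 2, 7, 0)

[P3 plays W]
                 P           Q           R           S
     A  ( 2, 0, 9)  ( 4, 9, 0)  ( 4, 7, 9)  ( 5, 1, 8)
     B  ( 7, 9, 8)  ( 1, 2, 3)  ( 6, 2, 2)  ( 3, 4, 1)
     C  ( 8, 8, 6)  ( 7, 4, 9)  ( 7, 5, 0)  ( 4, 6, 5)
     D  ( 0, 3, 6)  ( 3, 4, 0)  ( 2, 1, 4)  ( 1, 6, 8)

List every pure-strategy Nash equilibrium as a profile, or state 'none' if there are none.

(A,P,X): not NE [P2→Q gives 6>3; P3→W gives 9>2]
(A,P,Y): not NE [P2→S gives 4>0; P3→W gives 9>4]
(A,P,Z): not NE [P1→D gives 9>6; P2→R gives 9>8; P3→W gives 9>1]
(A,P,W): not NE [P1→C gives 8>2; P2→Q gives 9>0]
(A,Q,X): not NE [P1→C gives 6>0; P3→Y gives 2>1]
(A,Q,Y): not NE [P1→D gives 7>2; P2→S gives 4>2]
(A,Q,Z): not NE [P1→B gives 8>1; P2→R gives 9>2; P3→Y gives 2>1]
(A,Q,W): not NE [P1→C gives 7>4; P3→Y gives 2>0]
(A,R,X): not NE [P1→C gives 3>2; P2→Q gives 6>2; P3→W gives 9>6]
(A,R,Y): not NE [P1→D gives 8>5; P2→S gives 4>2; P3→W gives 9>7]
(A,R,Z): not NE [P3→W gives 9>6]
(A,R,W): not NE [P1→C gives 7>4; P2→Q gives 9>7]
(A,S,X): not NE [P1→B gives 9>7; P2→Q gives 6>1; P3→W gives 8>4]
(A,S,Y): not NE [P1→C gives 9>7; P3→W gives 8>2]
(A,S,Z): not NE [P1→C gives 9>1; P2→R gives 9>1]
(A,S,W): not NE [P2→Q gives 9>1]
(B,P,X): not NE [P1→A gives 5>4; P2→S gives 7>6; P3→W gives 8>5]
(B,P,Y): not NE [P3→W gives 8>0]
(B,P,Z): not NE [P1→D gives 9>5; P2→R gives 7>2; P3→W gives 8>2]
(B,P,W): not NE [P1→C gives 8>7]
(B,Q,X): not NE [P1→C gives 6>2; P2→S gives 7>6]
(B,Q,Y): not NE [P3→Z gives 7>1]
(B,Q,Z): not NE [P2→R gives 7>0]
(B,Q,W): not NE [P1→C gives 7>1; P2→P gives 9>2; P3→Z gives 7>3]
(B,R,X): not NE [P2→S gives 7>0]
(B,R,Y): not NE [P1→D gives 8>3; P2→Q gives 8>3; P3→X gives 9>1]
(B,R,Z): not NE [P1→A gives 6>2; P3→X gives 9>5]
(B,R,W): not NE [P1→C gives 7>6; P2→P gives 9>2; P3→X gives 9>2]
(B,S,X): not NE [P3→Y gives 8>1]
(B,S,Y): not NE [P1→C gives 9>7; P2→Q gives 8>6]
(B,S,Z): not NE [P1→C gives 9>6; P2→R gives 7>5; P3→Y gives 8>0]
(B,S,W): not NE [P1→A gives 5>3; P2→P gives 9>4; P3→Y gives 8>1]
(C,P,X): not NE [P1→A gives 5>0; P2→Q gives 8>4; P3→Z gives 7>0]
(C,P,Y): not NE [P1→B gives 9>3; P3→Z gives 7>1]
(C,P,Z): not NE [P1→D gives 9>8; P2→R gives 7>6]
(C,P,W): not NE [P3→Z gives 7>6]
(C,Q,X): not NE [P3→W gives 9>8]
(C,Q,Y): not NE [P1→D gives 7>1; P2→P gives 5>1; P3→W gives 9>8]
(C,Q,Z): not NE [P1→B gives 8>3; P2→R gives 7>5; P3→W gives 9>1]
(C,Q,W): not NE [P2→P gives 8>4]
(C,R,X): not NE [P2→Q gives 8>6]
(C,R,Y): not NE [P1→D gives 8>4; P2→P gives 5>3]
(C,R,Z): not NE [P1→A gives 6>1; P3→Y gives 4>2]
(C,R,W): not NE [P2→P gives 8>5; P3→Y gives 4>0]
(C,S,X): not NE [P1→B gives 9>6; P2→Q gives 8>7; P3→Z gives 7>3]
(C,S,Y): not NE [P2→P gives 5>2; P3→Z gives 7>3]
(C,S,Z): not NE [P2→R gives 7>4]
(C,S,W): not NE [P1→A gives 5>4; P2→P gives 8>6; P3→Z gives 7>5]
(D,P,X): not NE [P1→A gives 5>3; P3→Z gives 7>1]
(D,P,Y): not NE [P1→B gives 9>1; P2→R gives 8>3; P3→Z gives 7>0]
(D,P,Z): NE
(D,P,W): not NE [P1→C gives 8>0; P2→S gives 6>3; P3→Z gives 7>6]
(D,Q,X): not NE [P1→C gives 6>4; P2→R gives 9>5; P3→Z gives 4>3]
(D,Q,Y): not NE [P2→R gives 8>5; P3→Z gives 4>3]
(D,Q,Z): not NE [P1→B gives 8>6; P2→P gives 11>9]
(D,Q,W): not NE [P1→C gives 7>3; P2→S gives 6>4; P3→Z gives 4>0]
(D,R,X): not NE [P1→C gives 3>0]
(D,R,Y): not NE [P3→X gives 5>0]
(D,R,Z): not NE [P1→A gives 6>5; P2→P gives 11>2; P3→X gives 5>1]
(D,R,W): not NE [P1→C gives 7>2; P2→S gives 6>1; P3→X gives 5>4]
(D,S,X): not NE [P1→B gives 9>5; P2→R gives 9>8; P3→W gives 8>6]
(D,S,Y): not NE [P1→C gives 9>0; P2→R gives 8>1; P3→W gives 8>1]
(D,S,Z): not NE [P1→C gives 9>2; P2→P gives 11>7; P3→W gives 8>0]
(D,S,W): not NE [P1→A gives 5>1]

Nash profiles: (D,P,Z)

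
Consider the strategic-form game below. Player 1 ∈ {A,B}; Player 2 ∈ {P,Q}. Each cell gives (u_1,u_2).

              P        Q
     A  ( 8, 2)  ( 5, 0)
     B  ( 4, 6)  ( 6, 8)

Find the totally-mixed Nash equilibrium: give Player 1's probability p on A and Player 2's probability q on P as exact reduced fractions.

p=1/2, q=1/5

P1 indiff ⇒ q·8+(1-q)·5 = q·4+(1-q)·6 ⇒ q(4) = (1-q)(1) ⇒ q = 1/5
P2 indiff ⇒ p·2+(1-p)·6 = p·0+(1-p)·8 ⇒ p(2) = (1-p)(2) ⇒ p = 1/2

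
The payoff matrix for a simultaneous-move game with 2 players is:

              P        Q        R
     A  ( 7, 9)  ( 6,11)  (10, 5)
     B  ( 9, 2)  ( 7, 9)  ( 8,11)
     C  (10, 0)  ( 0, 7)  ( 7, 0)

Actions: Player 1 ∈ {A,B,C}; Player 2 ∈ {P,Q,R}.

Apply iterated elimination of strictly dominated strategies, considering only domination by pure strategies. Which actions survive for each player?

Remaining: P1:{A,B} P2:{Q,R}

P2 drop P (Q beats it: A:11>9 B:9>2 C:7>0)
P1 drop C (A beats it: Q:6>0 R:10>7)
P1→{A,B} P2→{Q,R}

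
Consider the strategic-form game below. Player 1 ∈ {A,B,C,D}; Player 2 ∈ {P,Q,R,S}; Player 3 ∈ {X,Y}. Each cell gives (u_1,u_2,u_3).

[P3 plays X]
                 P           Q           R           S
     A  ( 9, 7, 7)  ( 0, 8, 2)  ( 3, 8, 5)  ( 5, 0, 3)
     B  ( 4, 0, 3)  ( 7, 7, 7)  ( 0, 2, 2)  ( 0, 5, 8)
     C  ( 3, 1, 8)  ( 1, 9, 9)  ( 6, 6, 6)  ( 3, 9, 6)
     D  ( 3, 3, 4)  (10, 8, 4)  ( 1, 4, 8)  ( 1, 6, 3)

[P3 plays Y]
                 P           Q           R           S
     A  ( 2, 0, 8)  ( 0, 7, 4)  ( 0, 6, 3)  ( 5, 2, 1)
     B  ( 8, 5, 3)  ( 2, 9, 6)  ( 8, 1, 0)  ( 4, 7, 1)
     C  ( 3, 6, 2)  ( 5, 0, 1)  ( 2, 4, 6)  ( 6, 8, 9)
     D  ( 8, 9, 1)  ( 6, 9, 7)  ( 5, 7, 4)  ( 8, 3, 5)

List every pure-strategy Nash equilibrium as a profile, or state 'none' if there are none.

(A,P,X): not NE [P2→R gives 8>7; P3→Y gives 8>7]
(A,P,Y): not NE [P1→D gives 8>2; P2→Q gives 7>0]
(A,Q,X): not NE [P1→D gives 10>0; P3→Y gives 4>2]
(A,Q,Y): not NE [P1→D gives 6>0]
(A,R,X): not NE [P1→C gives 6>3]
(A,R,Y): not NE [P1→B gives 8>0; P2→Q gives 7>6; P3→X gives 5>3]
(A,S,X): not NE [P2→R gives 8>0]
(A,S,Y): not NE [P1→D gives 8>5; P2→Q gives 7>2; P3→X gives 3>1]
(B,P,X): not NE [P1→A gives 9>4; P2→Q gives 7>0]
(B,P,Y): not NE [P2→Q gives 9>5]
(B,Q,X): not NE [P1→D gives 10>7]
(B,Q,Y): not NE [P1→D gives 6>2; P3→X gives 7>6]
(B,R,X): not NE [P1→C gives 6>0; P2→Q gives 7>2]
(B,R,Y): not NE [P2→Q gives 9>1; P3→X gives 2>0]
(B,S,X): not NE [P1→A gives 5>0; P2→Q gives 7>5]
(B,S,Y): not NE [P1→D gives 8>4; P2→Q gives 9>7; P3→X gives 8>1]
(C,P,X): not NE [P1→A gives 9>3; P2→S gives 9>1]
(C,P,Y): not NE [P1→D gives 8>3; P2→S gives 8>6; P3→X gives 8>2]
(C,Q,X): not NE [P1→D gives 10>1]
(C,Q,Y): not NE [P1→D gives 6>5; P2→S gives 8>0; P3→X gives 9>1]
(C,R,X): not NE [P2→S gives 9>6]
(C,R,Y): not NE [P1→B gives 8>2; P2→S gives 8>4]
(C,S,X): not NE [P1→A gives 5>3; P3→Y gives 9>6]
(C,S,Y): not NE [P1→D gives 8>6]
(D,P,X): not NE [P1→A gives 9>3; P2→Q gives 8>3]
(D,P,Y): not NE [P3→X gives 4>1]
(D,Q,X): not NE [P3→Y gives 7>4]
(D,Q,Y): NE
(D,R,X): not NE [P1→C gives 6>1; P2→Q gives 8>4]
(D,R,Y): not NE [P1→B gives 8>5; P2→Q gives 9>7; P3→X gives 8>4]
(D,S,X): not NE [P1→A gives 5>1; P2→Q gives 8>6; P3→Y gives 5>3]
(D,S,Y): not NE [P2→Q gives 9>3]

PSNE = {(D,Q,Y)}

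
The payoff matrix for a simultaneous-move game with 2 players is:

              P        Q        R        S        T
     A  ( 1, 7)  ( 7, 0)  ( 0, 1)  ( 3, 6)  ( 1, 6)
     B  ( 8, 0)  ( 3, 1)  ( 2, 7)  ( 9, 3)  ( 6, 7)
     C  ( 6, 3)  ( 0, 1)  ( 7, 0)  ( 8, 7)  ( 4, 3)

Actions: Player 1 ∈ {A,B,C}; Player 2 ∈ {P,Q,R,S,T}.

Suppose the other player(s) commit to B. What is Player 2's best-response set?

argmax u_2 = {R,T}

u_2(P vs B) = 0
u_2(Q vs B) = 1
u_2(R vs B) = 7
u_2(S vs B) = 3
u_2(T vs B) = 7
max payoff 7 at {R,T}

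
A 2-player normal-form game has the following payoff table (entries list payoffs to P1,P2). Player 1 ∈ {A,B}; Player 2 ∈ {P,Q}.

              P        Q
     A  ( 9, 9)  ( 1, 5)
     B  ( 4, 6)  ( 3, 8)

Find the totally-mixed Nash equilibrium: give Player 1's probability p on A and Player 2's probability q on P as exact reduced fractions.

P1 indiff ⇒ q·9+(1-q)·1 = q·4+(1-q)·3 ⇒ q(5) = (1-q)(2) ⇒ q = 2/7
P2 indiff ⇒ p·9+(1-p)·6 = p·5+(1-p)·8 ⇒ p(4) = (1-p)(2) ⇒ p = 1/3

p=1/3, q=2/7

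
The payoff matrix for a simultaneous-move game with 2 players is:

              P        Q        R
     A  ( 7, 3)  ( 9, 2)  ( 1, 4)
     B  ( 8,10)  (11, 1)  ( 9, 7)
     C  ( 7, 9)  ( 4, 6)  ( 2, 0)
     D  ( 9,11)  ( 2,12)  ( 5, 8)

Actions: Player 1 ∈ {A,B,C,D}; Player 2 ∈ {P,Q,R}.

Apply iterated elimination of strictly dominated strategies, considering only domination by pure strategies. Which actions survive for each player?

P1 drop A (B beats it: P:8>7 Q:11>9 R:9>1)
P1 drop C (B beats it: P:8>7 Q:11>4 R:9>2)
P2 drop R (P beats it: B:10>7 D:11>8)
P1→{B,D} P2→{P,Q}

Survivors P1:{B,D} P2:{P,Q}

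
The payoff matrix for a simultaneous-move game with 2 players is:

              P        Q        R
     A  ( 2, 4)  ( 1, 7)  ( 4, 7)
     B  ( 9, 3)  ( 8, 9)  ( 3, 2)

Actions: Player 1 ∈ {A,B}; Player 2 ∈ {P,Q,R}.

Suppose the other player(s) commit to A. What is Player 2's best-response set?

argmax u_2 = {Q,R}

u_2(P vs A) = 4
u_2(Q vs A) = 7
u_2(R vs A) = 7
max payoff 7 at {Q,R}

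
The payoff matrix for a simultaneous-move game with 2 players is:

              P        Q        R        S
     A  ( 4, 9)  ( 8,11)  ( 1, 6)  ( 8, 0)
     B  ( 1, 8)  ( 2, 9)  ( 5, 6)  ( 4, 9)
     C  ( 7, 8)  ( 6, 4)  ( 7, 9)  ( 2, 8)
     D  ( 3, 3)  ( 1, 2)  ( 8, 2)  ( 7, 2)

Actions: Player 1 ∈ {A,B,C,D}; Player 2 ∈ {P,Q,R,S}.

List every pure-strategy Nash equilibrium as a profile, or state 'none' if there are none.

Nash profiles: (A,Q)

(A,P): not NE [P1→C gives 7>4; P2→Q gives 11>9]
(A,Q): NE
(A,R): not NE [P1→D gives 8>1; P2→Q gives 11>6]
(A,S): not NE [P2→Q gives 11>0]
(B,P): not NE [P1→C gives 7>1; P2→S gives 9>8]
(B,Q): not NE [P1→A gives 8>2]
(B,R): not NE [P1→D gives 8>5; P2→S gives 9>6]
(B,S): not NE [P1→A gives 8>4]
(C,P): not NE [P2→R gives 9>8]
(C,Q): not NE [P1→A gives 8>6; P2→R gives 9>4]
(C,R): not NE [P1→D gives 8>7]
(C,S): not NE [P1→A gives 8>2; P2→R gives 9>8]
(D,P): not NE [P1→C gives 7>3]
(D,Q): not NE [P1→A gives 8>1; P2→P gives 3>2]
(D,R): not NE [P2→P gives 3>2]
(D,S): not NE [P1→A gives 8>7; P2→P gives 3>2]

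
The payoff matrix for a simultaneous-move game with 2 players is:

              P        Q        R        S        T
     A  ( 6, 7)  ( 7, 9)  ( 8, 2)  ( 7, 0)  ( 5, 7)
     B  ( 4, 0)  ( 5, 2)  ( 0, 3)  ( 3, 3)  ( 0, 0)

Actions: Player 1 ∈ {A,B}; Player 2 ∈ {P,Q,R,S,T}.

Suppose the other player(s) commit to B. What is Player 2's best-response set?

u_2(P vs B) = 0
u_2(Q vs B) = 2
u_2(R vs B) = 3
u_2(S vs B) = 3
u_2(T vs B) = 0
max payoff 3 at {R,S}

argmax u_2 = {R,S}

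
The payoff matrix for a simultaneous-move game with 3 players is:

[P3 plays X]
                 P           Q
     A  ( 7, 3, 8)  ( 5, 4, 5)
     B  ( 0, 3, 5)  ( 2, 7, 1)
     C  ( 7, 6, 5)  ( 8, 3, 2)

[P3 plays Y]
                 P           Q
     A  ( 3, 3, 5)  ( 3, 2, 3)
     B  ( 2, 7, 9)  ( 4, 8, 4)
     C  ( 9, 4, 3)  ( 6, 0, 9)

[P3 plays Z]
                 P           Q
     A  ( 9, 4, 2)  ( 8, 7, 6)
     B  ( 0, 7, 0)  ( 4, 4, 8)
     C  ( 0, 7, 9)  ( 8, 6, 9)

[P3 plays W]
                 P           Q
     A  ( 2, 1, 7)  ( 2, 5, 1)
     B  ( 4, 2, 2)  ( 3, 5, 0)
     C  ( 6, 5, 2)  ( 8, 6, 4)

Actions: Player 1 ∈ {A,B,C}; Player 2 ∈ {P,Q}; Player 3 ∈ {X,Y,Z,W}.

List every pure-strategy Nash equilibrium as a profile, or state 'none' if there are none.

Nash profiles: (A,Q,Z)

(A,P,X): not NE [P2→Q gives 4>3]
(A,P,Y): not NE [P1→C gives 9>3; P3→X gives 8>5]
(A,P,Z): not NE [P2→Q gives 7>4; P3→X gives 8>2]
(A,P,W): not NE [P1→C gives 6>2; P2→Q gives 5>1; P3→X gives 8>7]
(A,Q,X): not NE [P1→C gives 8>5; P3→Z gives 6>5]
(A,Q,Y): not NE [P1→C gives 6>3; P2→P gives 3>2; P3→Z gives 6>3]
(A,Q,Z): NE
(A,Q,W): not NE [P1→C gives 8>2; P3→Z gives 6>1]
(B,P,X): not NE [P1→C gives 7>0; P2→Q gives 7>3; P3→Y gives 9>5]
(B,P,Y): not NE [P1→C gives 9>2; P2→Q gives 8>7]
(B,P,Z): not NE [P1→A gives 9>0; P3→Y gives 9>0]
(B,P,W): not NE [P1→C gives 6>4; P2→Q gives 5>2; P3→Y gives 9>2]
(B,Q,X): not NE [P1→C gives 8>2; P3→Z gives 8>1]
(B,Q,Y): not NE [P1→C gives 6>4; P3→Z gives 8>4]
(B,Q,Z): not NE [P1→C gives 8>4; P2→P gives 7>4]
(B,Q,W): not NE [P1→C gives 8>3; P3→Z gives 8>0]
(C,P,X): not NE [P3→Z gives 9>5]
(C,P,Y): not NE [P3→Z gives 9>3]
(C,P,Z): not NE [P1→A gives 9>0]
(C,P,W): not NE [P2→Q gives 6>5; P3→Z gives 9>2]
(C,Q,X): not NE [P2→P gives 6>3; P3→Z gives 9>2]
(C,Q,Y): not NE [P2→P gives 4>0]
(C,Q,Z): not NE [P2→P gives 7>6]
(C,Q,W): not NE [P3→Z gives 9>4]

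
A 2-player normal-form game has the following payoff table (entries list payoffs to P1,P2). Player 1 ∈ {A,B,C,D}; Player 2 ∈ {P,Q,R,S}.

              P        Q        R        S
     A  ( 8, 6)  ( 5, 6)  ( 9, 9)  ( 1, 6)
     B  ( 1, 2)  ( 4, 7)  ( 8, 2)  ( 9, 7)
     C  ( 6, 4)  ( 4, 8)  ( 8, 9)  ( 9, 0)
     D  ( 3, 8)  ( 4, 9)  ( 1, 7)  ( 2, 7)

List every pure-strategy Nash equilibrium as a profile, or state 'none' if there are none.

NE set: (A,R), (B,S)

(A,P): not NE [P2→R gives 9>6]
(A,Q): not NE [P2→R gives 9>6]
(A,R): NE
(A,S): not NE [P1→C gives 9>1; P2→R gives 9>6]
(B,P): not NE [P1→A gives 8>1; P2→S gives 7>2]
(B,Q): not NE [P1→A gives 5>4]
(B,R): not NE [P1→A gives 9>8; P2→S gives 7>2]
(B,S): NE
(C,P): not NE [P1→A gives 8>6; P2→R gives 9>4]
(C,Q): not NE [P1→A gives 5>4; P2→R gives 9>8]
(C,R): not NE [P1→A gives 9>8]
(C,S): not NE [P2→R gives 9>0]
(D,P): not NE [P1→A gives 8>3; P2→Q gives 9>8]
(D,Q): not NE [P1→A gives 5>4]
(D,R): not NE [P1→A gives 9>1; P2→Q gives 9>7]
(D,S): not NE [P1→C gives 9>2; P2→Q gives 9>7]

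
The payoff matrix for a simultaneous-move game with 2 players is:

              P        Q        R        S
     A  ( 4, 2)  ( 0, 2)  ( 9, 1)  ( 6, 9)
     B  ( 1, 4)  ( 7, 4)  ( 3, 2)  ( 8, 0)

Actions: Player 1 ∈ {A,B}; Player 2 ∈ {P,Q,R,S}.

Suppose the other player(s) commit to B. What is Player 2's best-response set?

P2 best: {P,Q}

u_2(P vs B) = 4
u_2(Q vs B) = 4
u_2(R vs B) = 2
u_2(S vs B) = 0
max payoff 4 at {P,Q}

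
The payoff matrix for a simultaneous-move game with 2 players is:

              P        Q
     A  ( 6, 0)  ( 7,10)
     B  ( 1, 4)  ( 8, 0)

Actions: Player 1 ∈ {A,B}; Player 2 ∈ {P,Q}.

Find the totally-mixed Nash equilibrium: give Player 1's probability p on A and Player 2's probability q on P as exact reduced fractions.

P1 mixes 2/7 on A; P2 mixes 1/6 on P

P1 indiff ⇒ q·6+(1-q)·7 = q·1+(1-q)·8 ⇒ q(5) = (1-q)(1) ⇒ q = 1/6
P2 indiff ⇒ p·0+(1-p)·4 = p·10+(1-p)·0 ⇒ p(-10) = (1-p)(-4) ⇒ p = 2/7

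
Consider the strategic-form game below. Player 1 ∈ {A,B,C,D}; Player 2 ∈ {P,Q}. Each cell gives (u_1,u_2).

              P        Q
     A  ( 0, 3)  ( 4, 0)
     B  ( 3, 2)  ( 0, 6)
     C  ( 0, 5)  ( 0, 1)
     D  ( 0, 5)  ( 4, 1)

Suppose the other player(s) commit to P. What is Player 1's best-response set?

u_1(A vs P) = 0
u_1(B vs P) = 3
u_1(C vs P) = 0
u_1(D vs P) = 0
max payoff 3 at {B}

P1 best: {B}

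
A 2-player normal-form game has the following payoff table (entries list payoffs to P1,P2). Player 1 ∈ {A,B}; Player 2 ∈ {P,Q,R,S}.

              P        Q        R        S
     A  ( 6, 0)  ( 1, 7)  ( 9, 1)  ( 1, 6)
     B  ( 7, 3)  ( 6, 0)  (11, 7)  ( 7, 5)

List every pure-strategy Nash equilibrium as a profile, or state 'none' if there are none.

NE set: (B,R)

(A,P): not NE [P1→B gives 7>6; P2→Q gives 7>0]
(A,Q): not NE [P1→B gives 6>1]
(A,R): not NE [P1→B gives 11>9; P2→Q gives 7>1]
(A,S): not NE [P1→B gives 7>1; P2→Q gives 7>6]
(B,P): not NE [P2→R gives 7>3]
(B,Q): not NE [P2→R gives 7>0]
(B,R): NE
(B,S): not NE [P2→R gives 7>5]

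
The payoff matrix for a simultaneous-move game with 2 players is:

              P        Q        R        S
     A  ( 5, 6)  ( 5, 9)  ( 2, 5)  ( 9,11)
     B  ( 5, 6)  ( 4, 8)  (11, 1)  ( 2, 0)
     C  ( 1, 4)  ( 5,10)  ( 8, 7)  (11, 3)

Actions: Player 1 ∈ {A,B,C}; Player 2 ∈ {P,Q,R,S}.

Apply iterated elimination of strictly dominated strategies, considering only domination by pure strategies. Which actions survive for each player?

IESDS → P1:{A,C} P2:{Q,S}

P2 drop P (Q beats it: A:9>6 B:8>6 C:10>4)
P2 drop R (Q beats it: A:9>5 B:8>1 C:10>7)
P1 drop B (A beats it: Q:5>4 S:9>2)
P1→{A,C} P2→{Q,S}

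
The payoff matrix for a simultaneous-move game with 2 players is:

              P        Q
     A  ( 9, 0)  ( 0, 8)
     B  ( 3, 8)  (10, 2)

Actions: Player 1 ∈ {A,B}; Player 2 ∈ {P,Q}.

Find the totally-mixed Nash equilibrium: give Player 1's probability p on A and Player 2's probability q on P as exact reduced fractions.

(p,q) = (3/7, 5/8)

P1 indiff ⇒ q·9+(1-q)·0 = q·3+(1-q)·10 ⇒ q(6) = (1-q)(10) ⇒ q = 5/8
P2 indiff ⇒ p·0+(1-p)·8 = p·8+(1-p)·2 ⇒ p(-8) = (1-p)(-6) ⇒ p = 3/7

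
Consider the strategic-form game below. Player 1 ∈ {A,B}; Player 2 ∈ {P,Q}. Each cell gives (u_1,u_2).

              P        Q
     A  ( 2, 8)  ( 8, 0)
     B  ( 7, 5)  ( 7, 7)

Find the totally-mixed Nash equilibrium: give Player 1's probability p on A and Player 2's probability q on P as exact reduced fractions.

P1 mixes 1/5 on A; P2 mixes 1/6 on P

P1 indiff ⇒ q·2+(1-q)·8 = q·7+(1-q)·7 ⇒ q(-5) = (1-q)(-1) ⇒ q = 1/6
P2 indiff ⇒ p·8+(1-p)·5 = p·0+(1-p)·7 ⇒ p(8) = (1-p)(2) ⇒ p = 1/5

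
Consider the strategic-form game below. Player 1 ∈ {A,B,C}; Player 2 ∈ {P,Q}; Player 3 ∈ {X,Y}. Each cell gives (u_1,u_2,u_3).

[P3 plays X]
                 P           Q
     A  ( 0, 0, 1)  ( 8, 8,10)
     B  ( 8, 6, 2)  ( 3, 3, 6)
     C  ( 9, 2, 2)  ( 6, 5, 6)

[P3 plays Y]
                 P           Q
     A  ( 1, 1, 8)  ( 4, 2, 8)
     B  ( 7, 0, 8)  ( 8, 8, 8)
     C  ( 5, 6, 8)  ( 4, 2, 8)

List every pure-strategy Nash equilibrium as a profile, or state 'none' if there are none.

(A,P,X): not NE [P1→C gives 9>0; P2→Q gives 8>0; P3→Y gives 8>1]
(A,P,Y): not NE [P1→B gives 7>1; P2→Q gives 2>1]
(A,Q,X): NE
(A,Q,Y): not NE [P1→B gives 8>4; P3→X gives 10>8]
(B,P,X): not NE [P1→C gives 9>8; P3→Y gives 8>2]
(B,P,Y): not NE [P2→Q gives 8>0]
(B,Q,X): not NE [P1→A gives 8>3; P2→P gives 6>3; P3→Y gives 8>6]
(B,Q,Y): NE
(C,P,X): not NE [P2→Q gives 5>2; P3→Y gives 8>2]
(C,P,Y): not NE [P1→B gives 7>5]
(C,Q,X): not NE [P1→A gives 8>6; P3→Y gives 8>6]
(C,Q,Y): not NE [P1→B gives 8>4; P2→P gives 6>2]

PSNE = {(A,Q,X), (B,Q,Y)}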